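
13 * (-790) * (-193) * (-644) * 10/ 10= -1276478840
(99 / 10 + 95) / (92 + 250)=0.31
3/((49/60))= 180/49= 3.67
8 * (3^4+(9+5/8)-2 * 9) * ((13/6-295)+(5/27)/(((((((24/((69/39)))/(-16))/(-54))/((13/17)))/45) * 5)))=-12543209/102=-122972.64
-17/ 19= -0.89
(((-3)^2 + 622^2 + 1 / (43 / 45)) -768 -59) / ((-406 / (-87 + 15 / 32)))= 45967845027 / 558656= 82282.92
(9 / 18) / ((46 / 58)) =29 / 46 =0.63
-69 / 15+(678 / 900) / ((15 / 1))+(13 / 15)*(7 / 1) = 3413 / 2250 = 1.52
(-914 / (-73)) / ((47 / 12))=10968 / 3431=3.20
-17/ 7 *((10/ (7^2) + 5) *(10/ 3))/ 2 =-7225/ 343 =-21.06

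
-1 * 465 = -465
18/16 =1.12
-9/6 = -3/2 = -1.50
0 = 0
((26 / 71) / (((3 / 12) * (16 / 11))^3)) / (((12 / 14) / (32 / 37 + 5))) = 26283257 / 504384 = 52.11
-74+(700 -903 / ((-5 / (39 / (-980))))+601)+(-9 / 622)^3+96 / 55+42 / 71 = 40196172217993923 / 32889724575400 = 1222.15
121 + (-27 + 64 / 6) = 314 / 3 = 104.67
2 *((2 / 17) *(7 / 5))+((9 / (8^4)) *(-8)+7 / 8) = 51651 / 43520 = 1.19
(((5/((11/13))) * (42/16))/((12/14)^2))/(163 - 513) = -637/10560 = -0.06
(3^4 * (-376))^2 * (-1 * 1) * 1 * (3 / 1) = -2782703808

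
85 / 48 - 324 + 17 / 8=-15365 / 48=-320.10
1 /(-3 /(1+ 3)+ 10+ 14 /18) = 36 /361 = 0.10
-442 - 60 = -502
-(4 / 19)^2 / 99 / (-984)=2 / 4395897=0.00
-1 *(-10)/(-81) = -10/81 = -0.12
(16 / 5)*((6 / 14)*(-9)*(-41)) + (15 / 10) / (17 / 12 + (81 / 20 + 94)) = 52854183 / 104440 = 506.07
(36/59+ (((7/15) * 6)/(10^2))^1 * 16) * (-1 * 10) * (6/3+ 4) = -93648/1475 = -63.49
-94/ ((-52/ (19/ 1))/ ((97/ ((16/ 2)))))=86621/ 208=416.45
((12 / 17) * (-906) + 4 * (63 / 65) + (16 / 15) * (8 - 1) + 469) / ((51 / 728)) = -29551256 / 13005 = -2272.30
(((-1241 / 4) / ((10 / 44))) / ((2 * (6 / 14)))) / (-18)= 95557 / 1080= 88.48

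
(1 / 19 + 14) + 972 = 986.05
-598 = -598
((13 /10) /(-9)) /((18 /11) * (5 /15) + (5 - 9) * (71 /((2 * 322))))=-1.38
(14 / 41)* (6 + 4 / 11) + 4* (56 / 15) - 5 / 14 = 1586311 / 94710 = 16.75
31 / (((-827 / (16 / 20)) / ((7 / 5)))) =-868 / 20675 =-0.04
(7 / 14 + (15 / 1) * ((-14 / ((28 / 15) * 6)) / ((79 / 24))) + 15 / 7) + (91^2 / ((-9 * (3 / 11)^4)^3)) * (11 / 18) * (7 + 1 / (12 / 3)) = -4584698970754529491315 / 15425534190024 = -297214923.92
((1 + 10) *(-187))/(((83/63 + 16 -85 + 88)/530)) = -6868323/128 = -53658.77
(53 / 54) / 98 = 53 / 5292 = 0.01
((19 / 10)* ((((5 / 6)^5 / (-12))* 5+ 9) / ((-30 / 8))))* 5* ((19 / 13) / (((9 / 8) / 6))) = -297530063 / 1705860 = -174.42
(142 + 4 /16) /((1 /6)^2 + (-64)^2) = 5121 /147457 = 0.03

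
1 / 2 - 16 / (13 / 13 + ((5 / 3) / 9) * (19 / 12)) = -9949 / 838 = -11.87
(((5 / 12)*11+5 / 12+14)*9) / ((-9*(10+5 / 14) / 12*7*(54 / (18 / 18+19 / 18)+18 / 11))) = -30932 / 274485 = -0.11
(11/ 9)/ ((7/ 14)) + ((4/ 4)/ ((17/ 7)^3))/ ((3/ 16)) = 124550/ 44217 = 2.82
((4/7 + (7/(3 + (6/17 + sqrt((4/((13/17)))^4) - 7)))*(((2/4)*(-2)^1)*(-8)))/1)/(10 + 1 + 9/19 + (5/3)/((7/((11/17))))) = 225895864/895580205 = 0.25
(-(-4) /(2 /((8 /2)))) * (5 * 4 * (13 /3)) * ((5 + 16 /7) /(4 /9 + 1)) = 24480 /7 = 3497.14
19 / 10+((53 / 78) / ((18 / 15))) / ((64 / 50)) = 175397 / 74880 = 2.34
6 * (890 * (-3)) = -16020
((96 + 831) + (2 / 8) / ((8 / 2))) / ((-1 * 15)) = -14833 / 240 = -61.80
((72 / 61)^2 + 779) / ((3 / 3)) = 2903843 / 3721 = 780.39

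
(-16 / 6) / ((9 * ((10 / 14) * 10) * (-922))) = 14 / 311175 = 0.00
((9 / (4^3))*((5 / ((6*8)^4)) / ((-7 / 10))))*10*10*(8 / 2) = -625 / 8257536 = -0.00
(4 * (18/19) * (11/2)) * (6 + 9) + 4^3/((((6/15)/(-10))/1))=-24460/19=-1287.37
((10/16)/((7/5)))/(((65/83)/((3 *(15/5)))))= 3735/728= 5.13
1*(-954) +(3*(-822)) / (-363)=-114612 / 121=-947.21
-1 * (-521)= 521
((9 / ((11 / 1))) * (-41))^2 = 136161 / 121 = 1125.30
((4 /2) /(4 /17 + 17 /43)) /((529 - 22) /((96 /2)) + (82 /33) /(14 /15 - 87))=332189792 /1103361549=0.30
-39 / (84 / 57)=-741 / 28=-26.46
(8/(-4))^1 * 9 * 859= -15462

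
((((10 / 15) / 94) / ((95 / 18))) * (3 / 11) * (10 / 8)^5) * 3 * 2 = 16875 / 2514688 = 0.01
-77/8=-9.62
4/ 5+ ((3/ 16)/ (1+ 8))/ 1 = 197/ 240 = 0.82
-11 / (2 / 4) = -22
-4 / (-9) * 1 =0.44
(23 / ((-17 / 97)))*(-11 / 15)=24541 / 255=96.24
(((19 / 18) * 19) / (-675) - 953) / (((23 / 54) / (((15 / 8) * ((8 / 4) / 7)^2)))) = -11579311 / 33810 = -342.48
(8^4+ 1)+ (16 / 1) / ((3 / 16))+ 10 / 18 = 37646 / 9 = 4182.89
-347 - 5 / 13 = -4516 / 13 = -347.38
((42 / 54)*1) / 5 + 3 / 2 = 149 / 90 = 1.66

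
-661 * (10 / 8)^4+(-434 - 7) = -526021 / 256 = -2054.77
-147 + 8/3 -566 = -710.33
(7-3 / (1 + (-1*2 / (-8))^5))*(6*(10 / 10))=24618 / 1025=24.02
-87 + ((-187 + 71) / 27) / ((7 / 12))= -5945 / 63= -94.37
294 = 294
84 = 84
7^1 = 7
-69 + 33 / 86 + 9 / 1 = -59.62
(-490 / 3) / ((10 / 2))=-98 / 3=-32.67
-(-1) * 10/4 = 5/2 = 2.50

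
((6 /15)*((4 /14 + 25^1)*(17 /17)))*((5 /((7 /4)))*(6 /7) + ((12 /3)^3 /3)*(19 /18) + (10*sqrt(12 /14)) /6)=118*sqrt(42) /49 + 3897776 /15435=268.14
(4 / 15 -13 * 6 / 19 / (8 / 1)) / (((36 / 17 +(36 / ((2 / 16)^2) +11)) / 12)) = -4777 / 3742145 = -0.00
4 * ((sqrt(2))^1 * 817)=3268 * sqrt(2)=4621.65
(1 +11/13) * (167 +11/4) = 4074/13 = 313.38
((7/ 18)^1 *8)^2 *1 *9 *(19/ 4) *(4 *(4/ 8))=7448/ 9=827.56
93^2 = 8649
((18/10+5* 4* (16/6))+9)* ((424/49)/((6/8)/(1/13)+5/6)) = 1631552/31115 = 52.44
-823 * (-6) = 4938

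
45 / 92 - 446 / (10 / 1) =-20291 / 460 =-44.11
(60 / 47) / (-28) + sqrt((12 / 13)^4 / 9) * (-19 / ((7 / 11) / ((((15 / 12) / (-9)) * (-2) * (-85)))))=4770085 / 23829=200.18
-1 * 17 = -17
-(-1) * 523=523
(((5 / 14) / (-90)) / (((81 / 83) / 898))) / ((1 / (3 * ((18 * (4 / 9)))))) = -149068 / 1701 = -87.64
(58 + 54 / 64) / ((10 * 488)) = 1883 / 156160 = 0.01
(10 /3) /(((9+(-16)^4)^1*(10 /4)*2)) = 2 /196635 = 0.00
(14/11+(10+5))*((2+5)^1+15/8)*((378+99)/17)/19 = 6062193/28424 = 213.28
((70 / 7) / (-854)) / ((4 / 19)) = -95 / 1708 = -0.06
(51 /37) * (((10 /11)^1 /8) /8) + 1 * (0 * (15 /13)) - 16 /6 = -103427 /39072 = -2.65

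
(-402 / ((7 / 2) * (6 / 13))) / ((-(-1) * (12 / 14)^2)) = -6097 / 18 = -338.72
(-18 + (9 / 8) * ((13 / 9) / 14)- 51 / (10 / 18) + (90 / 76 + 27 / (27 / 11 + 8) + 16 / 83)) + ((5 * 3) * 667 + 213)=41079623259 / 4062352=10112.28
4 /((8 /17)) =17 /2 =8.50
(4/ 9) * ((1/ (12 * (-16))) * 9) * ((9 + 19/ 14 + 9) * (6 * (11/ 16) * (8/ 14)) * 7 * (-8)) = 2981/ 56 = 53.23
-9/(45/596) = -596/5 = -119.20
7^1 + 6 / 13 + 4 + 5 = 214 / 13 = 16.46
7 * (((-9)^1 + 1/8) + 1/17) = -8393/136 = -61.71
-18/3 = -6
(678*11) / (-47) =-7458 / 47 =-158.68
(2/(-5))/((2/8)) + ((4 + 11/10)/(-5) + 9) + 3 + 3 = 619/50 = 12.38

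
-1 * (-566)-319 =247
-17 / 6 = -2.83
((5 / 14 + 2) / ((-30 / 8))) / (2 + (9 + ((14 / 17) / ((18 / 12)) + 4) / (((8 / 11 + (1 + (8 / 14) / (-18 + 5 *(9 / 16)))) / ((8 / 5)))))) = -1074910 / 26177389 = -0.04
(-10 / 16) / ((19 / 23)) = -115 / 152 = -0.76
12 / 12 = 1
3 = 3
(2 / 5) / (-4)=-1 / 10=-0.10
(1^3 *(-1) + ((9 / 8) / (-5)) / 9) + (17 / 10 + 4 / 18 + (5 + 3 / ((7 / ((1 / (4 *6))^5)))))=5.90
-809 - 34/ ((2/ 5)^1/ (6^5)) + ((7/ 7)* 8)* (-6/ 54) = -5955929/ 9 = -661769.89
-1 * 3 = -3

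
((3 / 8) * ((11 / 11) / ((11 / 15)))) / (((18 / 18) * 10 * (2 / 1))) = 9 / 352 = 0.03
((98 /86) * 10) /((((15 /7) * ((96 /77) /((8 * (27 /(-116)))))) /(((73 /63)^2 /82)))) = -0.13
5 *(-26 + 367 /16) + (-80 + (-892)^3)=-11355718133 /16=-709732383.31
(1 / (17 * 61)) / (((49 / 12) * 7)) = 12 / 355691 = 0.00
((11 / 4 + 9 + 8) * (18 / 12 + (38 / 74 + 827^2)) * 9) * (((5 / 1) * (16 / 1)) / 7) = 359843463450 / 259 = 1389357001.74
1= 1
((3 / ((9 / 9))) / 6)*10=5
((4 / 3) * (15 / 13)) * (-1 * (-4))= 80 / 13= 6.15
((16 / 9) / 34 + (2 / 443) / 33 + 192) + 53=182703491 / 745569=245.05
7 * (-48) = -336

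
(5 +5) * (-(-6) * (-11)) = -660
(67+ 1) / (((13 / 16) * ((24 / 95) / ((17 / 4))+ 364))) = 439280 / 1910857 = 0.23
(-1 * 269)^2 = 72361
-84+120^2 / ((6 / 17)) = 40716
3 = 3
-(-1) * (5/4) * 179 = 895/4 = 223.75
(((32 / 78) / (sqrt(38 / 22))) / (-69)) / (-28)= 4*sqrt(209) / 357903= 0.00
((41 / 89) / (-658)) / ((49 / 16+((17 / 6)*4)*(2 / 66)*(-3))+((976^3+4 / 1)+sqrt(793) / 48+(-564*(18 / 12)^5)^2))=-28897147519042528 / 39131055231061183967924838211+635008*sqrt(793) / 39131055231061183967924838211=-0.00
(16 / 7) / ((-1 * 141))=-16 / 987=-0.02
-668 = -668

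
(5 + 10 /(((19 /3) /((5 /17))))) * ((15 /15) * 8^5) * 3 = 173506560 /323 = 537172.01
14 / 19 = 0.74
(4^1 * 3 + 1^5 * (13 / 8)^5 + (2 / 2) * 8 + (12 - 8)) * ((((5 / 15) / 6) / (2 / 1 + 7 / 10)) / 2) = 5788625 / 15925248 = 0.36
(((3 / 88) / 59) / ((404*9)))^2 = 1 / 39598123631616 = 0.00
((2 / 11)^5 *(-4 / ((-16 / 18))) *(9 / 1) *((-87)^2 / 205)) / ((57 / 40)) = 26158464 / 125458729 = 0.21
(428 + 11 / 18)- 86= 6167 / 18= 342.61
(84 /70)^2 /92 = 9 /575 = 0.02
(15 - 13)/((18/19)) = 19/9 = 2.11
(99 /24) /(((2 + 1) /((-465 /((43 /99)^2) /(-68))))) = 50132115 /1005856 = 49.84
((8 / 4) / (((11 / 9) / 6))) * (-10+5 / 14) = -7290 / 77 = -94.68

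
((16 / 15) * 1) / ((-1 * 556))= -4 / 2085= -0.00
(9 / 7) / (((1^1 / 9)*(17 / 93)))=7533 / 119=63.30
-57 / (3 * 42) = -19 / 42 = -0.45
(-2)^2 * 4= 16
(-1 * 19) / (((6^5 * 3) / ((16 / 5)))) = -19 / 7290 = -0.00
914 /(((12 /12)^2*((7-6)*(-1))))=-914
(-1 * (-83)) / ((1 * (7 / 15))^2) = 18675 / 49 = 381.12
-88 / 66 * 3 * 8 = -32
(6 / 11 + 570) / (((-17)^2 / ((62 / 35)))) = 389112 / 111265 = 3.50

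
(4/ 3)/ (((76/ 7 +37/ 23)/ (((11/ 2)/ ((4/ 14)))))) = 12397/ 6021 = 2.06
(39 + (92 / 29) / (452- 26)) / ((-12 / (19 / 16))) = -4578031 / 1185984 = -3.86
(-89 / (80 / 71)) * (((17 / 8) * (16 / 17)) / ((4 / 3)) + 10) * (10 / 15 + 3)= -1598707 / 480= -3330.64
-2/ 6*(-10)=10/ 3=3.33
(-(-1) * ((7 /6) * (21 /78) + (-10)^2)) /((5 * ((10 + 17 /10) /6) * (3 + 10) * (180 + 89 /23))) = 359927 /83620017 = 0.00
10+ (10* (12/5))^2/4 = 154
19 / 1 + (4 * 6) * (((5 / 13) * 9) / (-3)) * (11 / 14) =-2.76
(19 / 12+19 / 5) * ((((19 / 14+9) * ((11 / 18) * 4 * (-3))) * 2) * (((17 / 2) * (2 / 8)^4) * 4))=-1751629 / 16128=-108.61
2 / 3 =0.67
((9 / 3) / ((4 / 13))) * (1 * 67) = 2613 / 4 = 653.25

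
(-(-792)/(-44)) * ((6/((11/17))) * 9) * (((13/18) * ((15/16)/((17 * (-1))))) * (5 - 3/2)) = 36855/176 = 209.40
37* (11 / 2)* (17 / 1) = 6919 / 2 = 3459.50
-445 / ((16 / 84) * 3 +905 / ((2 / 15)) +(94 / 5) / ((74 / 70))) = -230510 / 3525433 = -0.07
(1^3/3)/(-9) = -1/27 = -0.04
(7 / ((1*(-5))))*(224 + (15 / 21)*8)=-1608 / 5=-321.60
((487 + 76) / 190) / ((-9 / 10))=-563 / 171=-3.29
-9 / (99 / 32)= -2.91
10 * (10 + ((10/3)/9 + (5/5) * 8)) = 4960/27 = 183.70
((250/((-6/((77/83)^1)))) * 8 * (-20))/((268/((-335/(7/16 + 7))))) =-4400000/4233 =-1039.45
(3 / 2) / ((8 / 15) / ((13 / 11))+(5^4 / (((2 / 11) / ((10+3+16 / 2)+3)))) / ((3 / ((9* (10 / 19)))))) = 11115 / 965253344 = 0.00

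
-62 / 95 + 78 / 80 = 49 / 152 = 0.32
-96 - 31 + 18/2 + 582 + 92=556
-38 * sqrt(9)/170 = -57/85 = -0.67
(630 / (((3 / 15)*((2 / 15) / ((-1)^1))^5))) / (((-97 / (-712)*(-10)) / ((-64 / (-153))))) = 37847250000 / 1649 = 22951637.36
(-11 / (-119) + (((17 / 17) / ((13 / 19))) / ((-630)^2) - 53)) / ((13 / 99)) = -51048594047 / 126699300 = -402.91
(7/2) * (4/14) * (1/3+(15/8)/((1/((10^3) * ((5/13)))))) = 28138/39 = 721.49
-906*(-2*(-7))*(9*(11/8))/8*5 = -1569645/16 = -98102.81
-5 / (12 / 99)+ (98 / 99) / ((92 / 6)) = -125039 / 3036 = -41.19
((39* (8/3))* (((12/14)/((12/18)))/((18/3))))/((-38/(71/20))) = -2769/1330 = -2.08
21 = 21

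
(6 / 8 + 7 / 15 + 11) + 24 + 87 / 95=42331 / 1140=37.13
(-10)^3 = -1000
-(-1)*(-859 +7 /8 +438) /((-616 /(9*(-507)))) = -15336243 /4928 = -3112.06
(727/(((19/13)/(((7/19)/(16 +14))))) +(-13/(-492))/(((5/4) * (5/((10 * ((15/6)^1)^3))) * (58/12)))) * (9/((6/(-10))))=-40210274/429229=-93.68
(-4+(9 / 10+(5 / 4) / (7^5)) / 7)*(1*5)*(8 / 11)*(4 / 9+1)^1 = -20.33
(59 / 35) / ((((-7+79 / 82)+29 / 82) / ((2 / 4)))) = -2419 / 16310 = -0.15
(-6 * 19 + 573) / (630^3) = 17 / 9261000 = 0.00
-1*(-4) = 4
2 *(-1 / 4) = -1 / 2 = -0.50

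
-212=-212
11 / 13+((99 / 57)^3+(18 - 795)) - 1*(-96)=-60180097 / 89167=-674.91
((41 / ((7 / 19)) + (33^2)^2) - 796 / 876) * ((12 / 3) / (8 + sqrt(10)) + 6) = 323637125978 / 41391 - 3636372202 * sqrt(10) / 41391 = 7541202.37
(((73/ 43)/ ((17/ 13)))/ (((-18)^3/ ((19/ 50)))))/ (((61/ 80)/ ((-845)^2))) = -79.21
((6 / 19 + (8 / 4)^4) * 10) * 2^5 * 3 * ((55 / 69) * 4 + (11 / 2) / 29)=670542400 / 12673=52911.10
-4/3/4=-1/3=-0.33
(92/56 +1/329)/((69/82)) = 1.96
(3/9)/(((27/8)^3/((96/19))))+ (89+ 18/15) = 168745547/1869885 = 90.24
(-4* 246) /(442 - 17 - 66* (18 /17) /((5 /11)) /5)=-418200 /167557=-2.50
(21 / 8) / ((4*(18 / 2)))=0.07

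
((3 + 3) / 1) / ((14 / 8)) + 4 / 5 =148 / 35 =4.23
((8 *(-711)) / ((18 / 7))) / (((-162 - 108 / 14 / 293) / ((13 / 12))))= 14744639 / 996948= 14.79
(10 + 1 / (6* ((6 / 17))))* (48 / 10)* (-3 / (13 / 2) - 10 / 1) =-7888 / 15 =-525.87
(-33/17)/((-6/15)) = 4.85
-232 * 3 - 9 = -705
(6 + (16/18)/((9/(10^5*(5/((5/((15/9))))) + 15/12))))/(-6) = -2000744/729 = -2744.50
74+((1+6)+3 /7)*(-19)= -470 /7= -67.14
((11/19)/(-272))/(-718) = 11/3710624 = 0.00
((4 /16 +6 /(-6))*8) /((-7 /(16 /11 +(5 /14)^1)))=837 /539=1.55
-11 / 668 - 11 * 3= -22055 / 668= -33.02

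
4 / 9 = 0.44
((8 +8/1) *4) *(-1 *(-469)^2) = -14077504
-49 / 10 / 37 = -49 / 370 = -0.13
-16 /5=-3.20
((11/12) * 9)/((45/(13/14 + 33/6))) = 33/28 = 1.18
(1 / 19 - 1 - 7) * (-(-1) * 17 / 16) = -2567 / 304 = -8.44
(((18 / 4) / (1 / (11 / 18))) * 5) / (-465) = -11 / 372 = -0.03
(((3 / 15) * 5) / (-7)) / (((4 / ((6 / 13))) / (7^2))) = -21 / 26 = -0.81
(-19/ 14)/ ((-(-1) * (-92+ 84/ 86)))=43/ 2884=0.01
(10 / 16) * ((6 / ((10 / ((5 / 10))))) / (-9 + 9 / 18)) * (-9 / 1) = 27 / 136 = 0.20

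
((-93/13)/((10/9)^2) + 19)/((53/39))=51501/5300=9.72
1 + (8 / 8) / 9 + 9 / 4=121 / 36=3.36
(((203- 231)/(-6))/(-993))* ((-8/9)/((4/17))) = 476/26811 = 0.02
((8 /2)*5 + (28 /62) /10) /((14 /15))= 9321 /434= 21.48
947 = 947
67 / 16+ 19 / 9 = 907 / 144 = 6.30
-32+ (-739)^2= 546089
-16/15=-1.07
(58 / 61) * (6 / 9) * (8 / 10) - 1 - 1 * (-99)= 90134 / 915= 98.51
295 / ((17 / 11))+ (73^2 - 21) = 93481 / 17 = 5498.88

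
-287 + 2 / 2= -286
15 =15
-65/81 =-0.80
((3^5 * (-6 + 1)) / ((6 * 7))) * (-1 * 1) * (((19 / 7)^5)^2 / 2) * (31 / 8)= 76975536866691555 / 63274455776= 1216534.16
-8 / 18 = -4 / 9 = -0.44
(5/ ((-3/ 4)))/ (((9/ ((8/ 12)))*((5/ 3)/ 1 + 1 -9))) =40/ 513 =0.08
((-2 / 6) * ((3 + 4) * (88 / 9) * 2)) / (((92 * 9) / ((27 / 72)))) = -77 / 3726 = -0.02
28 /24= 1.17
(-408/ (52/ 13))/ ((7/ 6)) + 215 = 893/ 7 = 127.57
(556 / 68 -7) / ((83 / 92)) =1840 / 1411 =1.30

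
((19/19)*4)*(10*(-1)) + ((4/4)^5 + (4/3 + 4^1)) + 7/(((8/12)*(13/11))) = -1933/78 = -24.78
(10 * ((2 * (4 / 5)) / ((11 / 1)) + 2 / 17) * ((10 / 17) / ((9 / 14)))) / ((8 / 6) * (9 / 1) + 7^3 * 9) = 22960 / 29555163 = 0.00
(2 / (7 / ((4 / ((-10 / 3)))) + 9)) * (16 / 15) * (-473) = -30272 / 95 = -318.65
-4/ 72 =-0.06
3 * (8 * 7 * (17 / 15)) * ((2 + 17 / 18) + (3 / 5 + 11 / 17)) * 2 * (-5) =-359128 / 45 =-7980.62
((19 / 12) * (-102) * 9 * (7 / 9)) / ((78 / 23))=-52003 / 156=-333.35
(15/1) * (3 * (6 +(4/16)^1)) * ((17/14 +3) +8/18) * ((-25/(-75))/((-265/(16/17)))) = -29350/18921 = -1.55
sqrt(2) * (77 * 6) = 653.37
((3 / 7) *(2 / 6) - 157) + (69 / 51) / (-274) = -5114645 / 32606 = -156.86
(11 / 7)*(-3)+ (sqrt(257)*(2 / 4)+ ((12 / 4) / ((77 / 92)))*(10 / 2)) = sqrt(257) / 2+ 1017 / 77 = 21.22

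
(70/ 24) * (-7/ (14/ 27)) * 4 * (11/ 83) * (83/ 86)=-3465/ 172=-20.15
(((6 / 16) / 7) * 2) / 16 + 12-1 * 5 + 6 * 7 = 21955 / 448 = 49.01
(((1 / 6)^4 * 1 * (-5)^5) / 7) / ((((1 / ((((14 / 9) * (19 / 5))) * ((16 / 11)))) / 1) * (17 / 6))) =-1.05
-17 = -17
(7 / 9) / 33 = 7 / 297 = 0.02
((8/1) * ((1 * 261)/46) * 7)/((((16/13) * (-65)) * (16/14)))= -12789/3680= -3.48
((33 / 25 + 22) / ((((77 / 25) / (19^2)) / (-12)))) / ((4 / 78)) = -4477122 / 7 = -639588.86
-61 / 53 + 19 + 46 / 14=7841 / 371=21.13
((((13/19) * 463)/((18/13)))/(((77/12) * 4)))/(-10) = -78247/87780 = -0.89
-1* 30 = -30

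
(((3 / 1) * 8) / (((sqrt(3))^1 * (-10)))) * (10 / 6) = -4 * sqrt(3) / 3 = -2.31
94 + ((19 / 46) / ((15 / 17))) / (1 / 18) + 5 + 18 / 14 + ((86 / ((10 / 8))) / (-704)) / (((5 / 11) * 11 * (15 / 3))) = 192521677 / 1771000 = 108.71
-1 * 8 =-8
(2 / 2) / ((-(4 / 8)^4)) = -16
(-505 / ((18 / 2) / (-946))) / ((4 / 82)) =9793465 / 9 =1088162.78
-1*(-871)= 871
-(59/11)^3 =-205379/1331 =-154.30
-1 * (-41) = 41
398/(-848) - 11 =-4863/424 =-11.47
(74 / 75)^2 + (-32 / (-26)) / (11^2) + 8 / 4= 26399998 / 8848125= 2.98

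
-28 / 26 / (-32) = 7 / 208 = 0.03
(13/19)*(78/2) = 507/19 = 26.68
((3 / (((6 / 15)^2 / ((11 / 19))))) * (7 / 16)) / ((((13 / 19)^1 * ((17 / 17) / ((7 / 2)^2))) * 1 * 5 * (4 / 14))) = 396165 / 6656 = 59.52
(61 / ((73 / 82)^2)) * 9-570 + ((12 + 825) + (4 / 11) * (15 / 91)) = 959.77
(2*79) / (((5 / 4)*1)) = 632 / 5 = 126.40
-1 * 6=-6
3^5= 243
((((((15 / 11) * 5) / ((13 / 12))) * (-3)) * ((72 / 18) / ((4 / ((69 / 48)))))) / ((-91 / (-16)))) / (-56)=15525 / 182182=0.09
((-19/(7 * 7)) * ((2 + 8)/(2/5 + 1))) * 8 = -7600/343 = -22.16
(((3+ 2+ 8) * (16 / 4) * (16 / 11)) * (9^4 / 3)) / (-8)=-227448 / 11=-20677.09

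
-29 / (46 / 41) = -25.85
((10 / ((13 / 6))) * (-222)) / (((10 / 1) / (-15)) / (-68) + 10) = -1358640 / 13273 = -102.36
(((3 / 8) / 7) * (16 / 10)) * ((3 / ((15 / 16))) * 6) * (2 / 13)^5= 9216 / 64976275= 0.00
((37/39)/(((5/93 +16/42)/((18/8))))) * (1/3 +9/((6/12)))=1324785/14716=90.02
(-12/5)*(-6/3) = 24/5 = 4.80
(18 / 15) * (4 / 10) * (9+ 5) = 168 / 25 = 6.72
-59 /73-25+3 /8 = -14853 /584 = -25.43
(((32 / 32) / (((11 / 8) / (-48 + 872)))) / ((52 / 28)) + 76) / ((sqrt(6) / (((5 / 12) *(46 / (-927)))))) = -546365 *sqrt(6) / 397683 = -3.37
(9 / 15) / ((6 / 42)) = 4.20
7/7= 1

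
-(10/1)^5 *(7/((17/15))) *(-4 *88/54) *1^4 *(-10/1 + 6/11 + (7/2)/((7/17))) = -196000000/51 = -3843137.25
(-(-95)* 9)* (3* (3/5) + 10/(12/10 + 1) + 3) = 87894/11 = 7990.36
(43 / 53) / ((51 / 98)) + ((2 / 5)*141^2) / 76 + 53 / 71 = 3899488423 / 36463470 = 106.94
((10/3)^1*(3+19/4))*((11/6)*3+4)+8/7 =20711/84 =246.56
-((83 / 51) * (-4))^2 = -42.38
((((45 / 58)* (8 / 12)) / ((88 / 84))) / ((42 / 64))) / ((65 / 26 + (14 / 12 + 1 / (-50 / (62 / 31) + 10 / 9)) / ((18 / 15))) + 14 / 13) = 965952 / 5795911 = 0.17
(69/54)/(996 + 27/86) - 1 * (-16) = 12339341/771147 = 16.00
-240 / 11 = -21.82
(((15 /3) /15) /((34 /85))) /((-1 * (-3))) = 5 /18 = 0.28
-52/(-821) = 52/821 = 0.06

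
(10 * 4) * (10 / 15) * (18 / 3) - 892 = -732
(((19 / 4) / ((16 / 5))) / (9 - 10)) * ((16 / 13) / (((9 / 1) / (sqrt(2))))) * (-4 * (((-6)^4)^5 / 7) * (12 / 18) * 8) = 205828178847989760 * sqrt(2) / 91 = 3198736286212990.43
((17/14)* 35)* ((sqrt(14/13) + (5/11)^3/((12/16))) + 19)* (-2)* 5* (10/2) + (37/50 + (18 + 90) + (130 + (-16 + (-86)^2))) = -6592912309/199650 - 2125* sqrt(182)/13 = -35227.57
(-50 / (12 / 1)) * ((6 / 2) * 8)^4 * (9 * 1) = -12441600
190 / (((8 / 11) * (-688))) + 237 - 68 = 464043 / 2752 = 168.62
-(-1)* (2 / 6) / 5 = 1 / 15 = 0.07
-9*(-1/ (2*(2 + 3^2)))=9/ 22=0.41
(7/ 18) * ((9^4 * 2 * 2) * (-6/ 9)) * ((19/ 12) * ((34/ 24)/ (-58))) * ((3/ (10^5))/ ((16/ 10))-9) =-87907496859/ 37120000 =-2368.20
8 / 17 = 0.47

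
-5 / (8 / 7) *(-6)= 105 / 4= 26.25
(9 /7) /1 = 9 /7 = 1.29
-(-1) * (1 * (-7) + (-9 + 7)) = -9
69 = 69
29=29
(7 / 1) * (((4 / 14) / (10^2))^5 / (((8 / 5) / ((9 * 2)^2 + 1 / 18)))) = 5833 / 21609000000000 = 0.00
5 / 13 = 0.38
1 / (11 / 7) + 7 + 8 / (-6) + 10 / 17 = 3866 / 561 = 6.89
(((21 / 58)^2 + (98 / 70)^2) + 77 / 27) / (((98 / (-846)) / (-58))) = 75360787 / 30450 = 2474.90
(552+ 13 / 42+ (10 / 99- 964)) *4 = -1140926 / 693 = -1646.36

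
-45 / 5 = -9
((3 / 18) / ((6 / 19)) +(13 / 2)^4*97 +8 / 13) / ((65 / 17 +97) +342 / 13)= 5510395793 / 4045824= 1362.00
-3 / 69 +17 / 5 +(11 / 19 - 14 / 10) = 1108 / 437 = 2.54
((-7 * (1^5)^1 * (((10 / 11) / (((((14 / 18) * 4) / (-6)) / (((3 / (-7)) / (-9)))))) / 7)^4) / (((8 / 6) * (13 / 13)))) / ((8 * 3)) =-4100625 / 926401307016416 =-0.00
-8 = -8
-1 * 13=-13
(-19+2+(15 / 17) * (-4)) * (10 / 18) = -1745 / 153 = -11.41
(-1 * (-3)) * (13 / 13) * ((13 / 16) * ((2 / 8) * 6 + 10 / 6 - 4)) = -65 / 32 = -2.03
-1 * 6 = -6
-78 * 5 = -390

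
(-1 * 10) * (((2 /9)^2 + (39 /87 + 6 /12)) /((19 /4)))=-93740 /44631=-2.10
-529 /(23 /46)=-1058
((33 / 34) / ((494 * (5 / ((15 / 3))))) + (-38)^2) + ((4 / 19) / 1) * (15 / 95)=1444.04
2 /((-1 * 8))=-1 /4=-0.25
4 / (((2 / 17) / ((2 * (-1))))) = -68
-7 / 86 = -0.08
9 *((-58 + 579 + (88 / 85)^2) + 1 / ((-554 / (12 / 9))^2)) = 4698.65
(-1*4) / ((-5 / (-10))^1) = -8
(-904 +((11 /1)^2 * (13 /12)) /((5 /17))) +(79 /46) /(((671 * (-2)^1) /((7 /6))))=-848786899 /1851960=-458.32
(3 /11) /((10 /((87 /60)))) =87 /2200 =0.04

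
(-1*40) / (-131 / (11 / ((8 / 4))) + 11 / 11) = 440 / 251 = 1.75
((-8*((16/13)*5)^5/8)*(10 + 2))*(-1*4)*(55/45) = 576716800000/1113879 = 517755.34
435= 435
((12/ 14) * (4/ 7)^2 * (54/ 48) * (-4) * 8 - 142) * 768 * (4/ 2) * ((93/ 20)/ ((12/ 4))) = -620936448/ 1715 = -362062.07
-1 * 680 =-680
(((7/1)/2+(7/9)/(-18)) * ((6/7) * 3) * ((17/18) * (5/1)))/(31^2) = 3400/77841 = 0.04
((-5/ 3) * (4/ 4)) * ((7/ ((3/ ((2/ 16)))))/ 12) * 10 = -175/ 432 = -0.41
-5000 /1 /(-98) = 2500 /49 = 51.02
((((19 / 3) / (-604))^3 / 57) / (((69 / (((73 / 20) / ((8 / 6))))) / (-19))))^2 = 250707499849 / 1078517795907513886153113600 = 0.00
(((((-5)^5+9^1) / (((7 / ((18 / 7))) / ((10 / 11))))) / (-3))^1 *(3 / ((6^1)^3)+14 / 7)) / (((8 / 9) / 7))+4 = 1695557 / 308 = 5505.06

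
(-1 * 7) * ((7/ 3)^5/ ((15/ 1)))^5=-9387480337647754305649/ 643409787795778125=-14590.20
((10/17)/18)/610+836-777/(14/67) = -26902372/9333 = -2882.50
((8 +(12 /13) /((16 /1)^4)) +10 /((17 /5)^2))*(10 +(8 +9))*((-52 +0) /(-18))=1637059113 /2367488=691.48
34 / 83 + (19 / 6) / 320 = 66857 / 159360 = 0.42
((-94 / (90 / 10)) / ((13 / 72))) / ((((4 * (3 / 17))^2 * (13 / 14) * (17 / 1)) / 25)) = -279650 / 1521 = -183.86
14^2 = 196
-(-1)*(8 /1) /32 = 1 /4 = 0.25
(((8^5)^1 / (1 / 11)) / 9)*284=102367232 / 9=11374136.89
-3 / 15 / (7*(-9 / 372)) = 124 / 105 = 1.18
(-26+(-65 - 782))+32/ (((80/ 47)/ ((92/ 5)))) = -13177/ 25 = -527.08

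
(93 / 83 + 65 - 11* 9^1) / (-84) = 0.39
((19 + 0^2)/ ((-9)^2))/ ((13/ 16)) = 304/ 1053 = 0.29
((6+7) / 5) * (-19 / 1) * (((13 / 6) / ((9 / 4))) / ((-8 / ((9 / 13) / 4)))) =247 / 240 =1.03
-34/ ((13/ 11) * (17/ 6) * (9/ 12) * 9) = -176/ 117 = -1.50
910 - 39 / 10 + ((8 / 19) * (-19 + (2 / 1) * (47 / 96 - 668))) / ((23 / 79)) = -1052.12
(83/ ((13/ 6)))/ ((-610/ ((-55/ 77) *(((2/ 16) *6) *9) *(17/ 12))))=38097/ 88816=0.43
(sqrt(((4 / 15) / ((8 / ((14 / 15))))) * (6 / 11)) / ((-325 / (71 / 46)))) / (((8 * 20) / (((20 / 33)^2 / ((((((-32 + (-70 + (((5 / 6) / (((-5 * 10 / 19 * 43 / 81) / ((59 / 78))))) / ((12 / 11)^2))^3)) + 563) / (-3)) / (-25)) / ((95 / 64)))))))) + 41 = 41 -92805557079040000 * sqrt(462) / 5815316093437118616921243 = 41.00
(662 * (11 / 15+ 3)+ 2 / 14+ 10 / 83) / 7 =353.10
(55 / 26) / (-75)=-11 / 390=-0.03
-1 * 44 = -44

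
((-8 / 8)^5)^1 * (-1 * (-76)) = -76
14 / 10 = 7 / 5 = 1.40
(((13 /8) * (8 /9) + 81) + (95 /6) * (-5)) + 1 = 77 /18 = 4.28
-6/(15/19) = -38/5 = -7.60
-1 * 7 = -7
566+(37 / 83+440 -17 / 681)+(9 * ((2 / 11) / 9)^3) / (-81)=165589065363100 / 164532631131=1006.42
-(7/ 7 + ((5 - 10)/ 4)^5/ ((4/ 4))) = 2101/ 1024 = 2.05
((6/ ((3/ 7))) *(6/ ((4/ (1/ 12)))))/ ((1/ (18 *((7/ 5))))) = 441/ 10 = 44.10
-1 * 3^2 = -9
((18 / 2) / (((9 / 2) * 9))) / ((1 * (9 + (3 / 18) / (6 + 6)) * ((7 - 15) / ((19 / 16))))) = -0.00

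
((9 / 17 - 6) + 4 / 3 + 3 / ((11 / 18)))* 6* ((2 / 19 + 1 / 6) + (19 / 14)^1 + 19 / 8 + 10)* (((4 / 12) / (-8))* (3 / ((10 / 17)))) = -19355533 / 1404480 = -13.78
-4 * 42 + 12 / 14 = -1170 / 7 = -167.14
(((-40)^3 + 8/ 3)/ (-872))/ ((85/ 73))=1751927/ 27795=63.03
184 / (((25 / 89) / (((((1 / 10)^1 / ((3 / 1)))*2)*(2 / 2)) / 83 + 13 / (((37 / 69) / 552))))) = 10095055895192 / 1151625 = 8765922.84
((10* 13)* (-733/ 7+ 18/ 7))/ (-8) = 46475/ 28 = 1659.82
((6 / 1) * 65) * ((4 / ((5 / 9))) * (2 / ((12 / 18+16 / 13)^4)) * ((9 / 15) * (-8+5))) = -7308160119 / 9370805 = -779.89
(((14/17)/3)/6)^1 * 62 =434/153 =2.84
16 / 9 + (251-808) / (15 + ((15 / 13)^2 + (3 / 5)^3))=-33435539 / 1048689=-31.88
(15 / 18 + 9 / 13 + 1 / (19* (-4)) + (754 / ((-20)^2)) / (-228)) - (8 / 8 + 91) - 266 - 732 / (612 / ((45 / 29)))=-34909482531 / 97416800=-358.35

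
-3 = -3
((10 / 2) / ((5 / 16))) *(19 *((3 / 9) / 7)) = 304 / 21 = 14.48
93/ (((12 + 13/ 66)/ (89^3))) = 4327099722/ 805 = 5375279.16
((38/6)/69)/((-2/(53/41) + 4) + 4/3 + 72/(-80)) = 10070/316641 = 0.03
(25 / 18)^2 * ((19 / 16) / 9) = 11875 / 46656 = 0.25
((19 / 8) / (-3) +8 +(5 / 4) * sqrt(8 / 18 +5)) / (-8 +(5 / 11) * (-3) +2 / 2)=-1.21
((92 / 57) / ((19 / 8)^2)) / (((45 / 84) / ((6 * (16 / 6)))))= 2637824 / 308655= 8.55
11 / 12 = 0.92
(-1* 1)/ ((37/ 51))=-51/ 37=-1.38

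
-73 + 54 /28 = -995 /14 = -71.07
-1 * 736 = -736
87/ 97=0.90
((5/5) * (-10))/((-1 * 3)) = 10/3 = 3.33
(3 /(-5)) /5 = -3 /25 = -0.12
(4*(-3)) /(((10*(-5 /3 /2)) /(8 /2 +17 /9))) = 212 /25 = 8.48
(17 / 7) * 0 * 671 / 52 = 0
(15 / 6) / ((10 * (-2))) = -1 / 8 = -0.12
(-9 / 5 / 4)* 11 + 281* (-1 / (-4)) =653 / 10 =65.30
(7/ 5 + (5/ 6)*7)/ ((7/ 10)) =31/ 3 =10.33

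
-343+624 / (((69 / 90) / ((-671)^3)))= -5655531237809 / 23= -245892662513.43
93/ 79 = 1.18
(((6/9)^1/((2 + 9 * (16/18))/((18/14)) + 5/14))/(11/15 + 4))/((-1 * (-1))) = 252/14555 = 0.02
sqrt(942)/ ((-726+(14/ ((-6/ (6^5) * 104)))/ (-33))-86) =-143 * sqrt(942)/ 115360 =-0.04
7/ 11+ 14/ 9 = 217/ 99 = 2.19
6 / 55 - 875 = -48119 / 55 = -874.89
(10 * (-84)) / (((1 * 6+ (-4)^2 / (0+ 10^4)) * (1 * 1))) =-525000 / 3751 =-139.96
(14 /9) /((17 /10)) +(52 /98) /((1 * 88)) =303829 /329868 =0.92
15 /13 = 1.15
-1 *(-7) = 7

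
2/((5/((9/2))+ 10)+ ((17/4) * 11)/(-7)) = 504/1117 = 0.45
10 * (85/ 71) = 11.97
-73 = -73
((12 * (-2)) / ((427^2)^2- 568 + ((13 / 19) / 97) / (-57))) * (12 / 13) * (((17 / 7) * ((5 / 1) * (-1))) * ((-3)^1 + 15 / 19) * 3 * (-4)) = 974519424 / 4539991459526003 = 0.00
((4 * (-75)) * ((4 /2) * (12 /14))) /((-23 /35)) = 18000 /23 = 782.61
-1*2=-2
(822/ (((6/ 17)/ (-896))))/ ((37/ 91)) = -189897344/ 37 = -5132360.65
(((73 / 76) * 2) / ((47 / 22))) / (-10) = -803 / 8930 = -0.09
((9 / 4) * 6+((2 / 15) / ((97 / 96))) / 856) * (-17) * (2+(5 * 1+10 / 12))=-1119543619 / 622740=-1797.77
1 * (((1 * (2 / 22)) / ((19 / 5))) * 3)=15 / 209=0.07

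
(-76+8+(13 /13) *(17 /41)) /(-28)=2771 /1148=2.41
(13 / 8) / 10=13 / 80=0.16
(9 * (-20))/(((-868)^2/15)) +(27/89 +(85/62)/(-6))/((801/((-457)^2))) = 196574410756/10070783163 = 19.52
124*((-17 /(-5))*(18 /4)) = 9486 /5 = 1897.20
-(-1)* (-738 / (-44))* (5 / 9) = 205 / 22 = 9.32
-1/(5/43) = -43/5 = -8.60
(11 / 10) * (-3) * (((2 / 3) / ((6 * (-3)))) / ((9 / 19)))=209 / 810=0.26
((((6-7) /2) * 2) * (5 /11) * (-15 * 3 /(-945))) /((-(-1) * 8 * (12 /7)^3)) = -245 /456192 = -0.00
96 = 96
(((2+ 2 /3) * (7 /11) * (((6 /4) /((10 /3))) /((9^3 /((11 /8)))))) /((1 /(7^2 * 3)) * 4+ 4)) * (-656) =-14063 /59940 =-0.23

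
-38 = -38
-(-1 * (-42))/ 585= -14/ 195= -0.07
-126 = -126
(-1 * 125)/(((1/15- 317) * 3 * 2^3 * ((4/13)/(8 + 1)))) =73125/152128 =0.48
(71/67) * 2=142/67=2.12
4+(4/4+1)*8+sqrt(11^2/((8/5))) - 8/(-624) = 11*sqrt(10)/4+1561/78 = 28.71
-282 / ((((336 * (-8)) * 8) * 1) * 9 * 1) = 47 / 32256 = 0.00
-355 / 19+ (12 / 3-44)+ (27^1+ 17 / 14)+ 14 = -4381 / 266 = -16.47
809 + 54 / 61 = 49403 / 61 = 809.89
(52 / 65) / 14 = 2 / 35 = 0.06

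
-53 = -53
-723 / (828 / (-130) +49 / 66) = 3101670 / 24139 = 128.49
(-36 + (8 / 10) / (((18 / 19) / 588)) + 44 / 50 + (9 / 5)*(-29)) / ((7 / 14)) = 61382 / 75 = 818.43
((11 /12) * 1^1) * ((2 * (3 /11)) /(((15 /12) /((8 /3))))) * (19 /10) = 152 /75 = 2.03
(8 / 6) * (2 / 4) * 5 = 10 / 3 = 3.33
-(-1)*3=3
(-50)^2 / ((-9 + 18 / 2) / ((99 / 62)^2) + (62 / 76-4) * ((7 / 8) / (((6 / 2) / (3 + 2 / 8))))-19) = -9120000 / 80323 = -113.54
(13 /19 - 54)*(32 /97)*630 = -20422080 /1843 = -11080.89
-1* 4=-4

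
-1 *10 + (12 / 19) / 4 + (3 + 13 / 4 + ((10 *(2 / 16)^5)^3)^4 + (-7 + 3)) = -53970332463355582963425673502546899349854272308345853 / 7108743963977511794142723026332000607606455889035264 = -7.59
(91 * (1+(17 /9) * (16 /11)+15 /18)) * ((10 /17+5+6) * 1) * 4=32519578 /1683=19322.39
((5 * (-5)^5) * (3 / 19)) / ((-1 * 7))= 46875 / 133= 352.44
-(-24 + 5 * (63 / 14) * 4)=-66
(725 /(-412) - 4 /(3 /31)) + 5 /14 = -369751 /8652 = -42.74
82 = 82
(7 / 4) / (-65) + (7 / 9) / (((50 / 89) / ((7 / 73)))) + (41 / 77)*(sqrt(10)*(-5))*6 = 90391 / 854100 - 1230*sqrt(10) / 77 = -50.41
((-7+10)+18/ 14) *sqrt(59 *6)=30 *sqrt(354)/ 7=80.64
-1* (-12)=12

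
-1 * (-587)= 587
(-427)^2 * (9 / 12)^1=136746.75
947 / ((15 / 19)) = 1199.53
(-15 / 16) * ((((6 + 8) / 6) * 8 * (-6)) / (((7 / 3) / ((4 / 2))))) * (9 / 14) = 405 / 7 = 57.86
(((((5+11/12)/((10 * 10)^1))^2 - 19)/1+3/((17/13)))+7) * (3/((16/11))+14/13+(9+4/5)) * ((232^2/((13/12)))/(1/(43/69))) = -8891174200227521/2287350000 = -3887107.00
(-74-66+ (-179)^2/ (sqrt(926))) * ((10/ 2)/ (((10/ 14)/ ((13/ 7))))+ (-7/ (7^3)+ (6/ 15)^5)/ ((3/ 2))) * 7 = -7958348/ 625+ 63748357067 * sqrt(926)/ 20256250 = 83033.55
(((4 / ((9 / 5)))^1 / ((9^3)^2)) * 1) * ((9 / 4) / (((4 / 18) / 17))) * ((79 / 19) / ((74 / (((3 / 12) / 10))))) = 1343 / 1328366304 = 0.00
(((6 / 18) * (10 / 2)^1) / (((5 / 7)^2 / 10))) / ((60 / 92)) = 2254 / 45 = 50.09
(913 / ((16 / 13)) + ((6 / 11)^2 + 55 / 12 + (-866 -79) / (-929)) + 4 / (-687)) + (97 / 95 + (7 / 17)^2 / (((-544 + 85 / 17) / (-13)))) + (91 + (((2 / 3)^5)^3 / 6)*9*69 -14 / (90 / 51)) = 3000024594012515428069 / 3605656117568831568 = 832.03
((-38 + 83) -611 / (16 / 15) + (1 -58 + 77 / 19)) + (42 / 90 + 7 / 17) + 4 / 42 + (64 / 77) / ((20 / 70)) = -3443402533 / 5969040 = -576.88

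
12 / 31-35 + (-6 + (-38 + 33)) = -1414 / 31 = -45.61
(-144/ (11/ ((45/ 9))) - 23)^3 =-921167317/ 1331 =-692086.64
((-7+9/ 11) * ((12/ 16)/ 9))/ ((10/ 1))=-17/ 330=-0.05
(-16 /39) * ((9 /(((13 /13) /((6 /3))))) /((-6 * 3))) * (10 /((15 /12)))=128 /39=3.28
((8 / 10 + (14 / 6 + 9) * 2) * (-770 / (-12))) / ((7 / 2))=3872 / 9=430.22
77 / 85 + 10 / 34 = 6 / 5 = 1.20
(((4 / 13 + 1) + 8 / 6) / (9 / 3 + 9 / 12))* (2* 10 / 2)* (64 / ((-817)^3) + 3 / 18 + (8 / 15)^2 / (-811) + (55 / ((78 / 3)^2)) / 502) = 1.17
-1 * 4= -4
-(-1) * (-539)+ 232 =-307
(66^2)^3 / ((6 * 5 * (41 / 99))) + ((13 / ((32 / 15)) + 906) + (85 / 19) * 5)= 829184543031877 / 124640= 6652635935.75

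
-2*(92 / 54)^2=-5.81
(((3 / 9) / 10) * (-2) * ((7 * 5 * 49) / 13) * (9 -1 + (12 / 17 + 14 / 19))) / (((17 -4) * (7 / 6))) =-298900 / 54587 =-5.48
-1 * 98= -98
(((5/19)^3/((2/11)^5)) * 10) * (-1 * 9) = -905911875/109744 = -8254.77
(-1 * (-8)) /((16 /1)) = 1 /2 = 0.50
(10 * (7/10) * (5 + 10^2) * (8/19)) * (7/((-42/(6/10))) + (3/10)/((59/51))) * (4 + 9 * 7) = 3303.50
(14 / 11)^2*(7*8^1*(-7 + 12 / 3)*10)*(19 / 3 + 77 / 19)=-64977920 / 2299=-28263.56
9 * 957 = 8613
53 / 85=0.62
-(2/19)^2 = -0.01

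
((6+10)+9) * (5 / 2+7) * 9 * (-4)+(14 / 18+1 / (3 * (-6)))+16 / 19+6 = -2921513 / 342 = -8542.44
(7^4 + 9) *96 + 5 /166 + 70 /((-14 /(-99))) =38487935 /166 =231855.03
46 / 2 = 23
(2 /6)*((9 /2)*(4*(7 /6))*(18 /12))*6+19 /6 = 397 /6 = 66.17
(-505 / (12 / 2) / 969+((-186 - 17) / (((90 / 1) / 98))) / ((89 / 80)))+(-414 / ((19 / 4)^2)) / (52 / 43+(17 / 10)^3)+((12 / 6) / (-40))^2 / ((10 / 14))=-58025703273792091 / 287580445974000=-201.77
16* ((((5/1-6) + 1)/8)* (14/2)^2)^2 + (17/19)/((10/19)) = 17/10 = 1.70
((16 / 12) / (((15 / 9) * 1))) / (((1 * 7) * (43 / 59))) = 236 / 1505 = 0.16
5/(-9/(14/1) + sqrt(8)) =630/1487 + 1960 * sqrt(2)/1487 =2.29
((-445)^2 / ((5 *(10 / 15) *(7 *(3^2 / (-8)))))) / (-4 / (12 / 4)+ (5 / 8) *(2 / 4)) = 2534720 / 343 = 7389.85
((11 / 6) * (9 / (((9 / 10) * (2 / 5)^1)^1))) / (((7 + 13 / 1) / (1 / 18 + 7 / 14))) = 1.27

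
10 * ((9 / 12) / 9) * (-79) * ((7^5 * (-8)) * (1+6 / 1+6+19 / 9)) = 133758820.74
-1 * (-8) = 8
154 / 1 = 154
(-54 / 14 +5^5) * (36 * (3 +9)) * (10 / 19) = 94383360 / 133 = 709649.32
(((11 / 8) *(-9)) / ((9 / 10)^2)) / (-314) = 275 / 5652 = 0.05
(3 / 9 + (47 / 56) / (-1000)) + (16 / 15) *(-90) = -16072141 / 168000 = -95.67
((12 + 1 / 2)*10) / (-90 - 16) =-125 / 106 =-1.18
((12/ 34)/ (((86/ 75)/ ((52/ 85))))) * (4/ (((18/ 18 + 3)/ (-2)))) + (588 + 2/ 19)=138770378/ 236113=587.73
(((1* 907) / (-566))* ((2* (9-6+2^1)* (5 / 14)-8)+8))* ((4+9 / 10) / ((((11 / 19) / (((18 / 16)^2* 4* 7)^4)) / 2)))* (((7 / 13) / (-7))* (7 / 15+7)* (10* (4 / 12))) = 48486038110546365 / 165761024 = 292505662.31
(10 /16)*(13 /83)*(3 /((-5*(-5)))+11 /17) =2119 /28220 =0.08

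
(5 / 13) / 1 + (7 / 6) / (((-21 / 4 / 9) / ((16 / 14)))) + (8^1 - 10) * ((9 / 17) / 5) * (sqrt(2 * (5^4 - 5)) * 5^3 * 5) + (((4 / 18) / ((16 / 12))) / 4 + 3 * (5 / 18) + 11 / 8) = 127 / 364 - 4500 * sqrt(310) / 17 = -4660.28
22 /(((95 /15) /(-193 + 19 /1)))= -11484 /19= -604.42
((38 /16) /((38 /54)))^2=729 /64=11.39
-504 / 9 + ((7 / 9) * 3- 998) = -3155 / 3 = -1051.67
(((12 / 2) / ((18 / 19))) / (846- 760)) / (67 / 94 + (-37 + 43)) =893 / 81399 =0.01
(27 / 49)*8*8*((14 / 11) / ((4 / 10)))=112.21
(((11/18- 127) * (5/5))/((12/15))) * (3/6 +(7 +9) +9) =-193375/48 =-4028.65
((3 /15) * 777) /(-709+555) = -111 /110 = -1.01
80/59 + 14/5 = 1226/295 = 4.16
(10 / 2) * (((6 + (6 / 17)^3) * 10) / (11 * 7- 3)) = 742350 / 181781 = 4.08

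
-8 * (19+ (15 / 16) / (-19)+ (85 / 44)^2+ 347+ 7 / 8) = -6815295 / 2299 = -2964.46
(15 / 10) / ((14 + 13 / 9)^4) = 19683 / 746602082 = 0.00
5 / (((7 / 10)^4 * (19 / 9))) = 450000 / 45619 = 9.86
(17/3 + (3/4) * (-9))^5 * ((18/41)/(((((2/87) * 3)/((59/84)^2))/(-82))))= 37481657057/97542144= 384.26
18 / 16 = 9 / 8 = 1.12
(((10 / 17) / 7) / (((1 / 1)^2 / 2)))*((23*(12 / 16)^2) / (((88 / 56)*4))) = 1035 / 2992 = 0.35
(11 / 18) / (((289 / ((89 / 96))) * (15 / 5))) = 979 / 1498176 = 0.00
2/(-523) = -2/523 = -0.00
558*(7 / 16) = 1953 / 8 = 244.12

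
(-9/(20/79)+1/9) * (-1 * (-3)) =-6379/60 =-106.32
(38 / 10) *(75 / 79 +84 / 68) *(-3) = -167238 / 6715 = -24.91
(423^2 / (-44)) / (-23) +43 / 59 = 10600327 / 59708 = 177.54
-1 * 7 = -7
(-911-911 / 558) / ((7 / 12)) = -1018498 / 651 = -1564.51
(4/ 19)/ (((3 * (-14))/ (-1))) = 2/ 399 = 0.01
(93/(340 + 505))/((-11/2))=-186/9295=-0.02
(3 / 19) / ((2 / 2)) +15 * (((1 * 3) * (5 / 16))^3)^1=974163 / 77824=12.52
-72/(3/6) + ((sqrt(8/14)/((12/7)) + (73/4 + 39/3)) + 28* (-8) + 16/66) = -44419/132 + sqrt(7)/6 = -336.07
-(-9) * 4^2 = 144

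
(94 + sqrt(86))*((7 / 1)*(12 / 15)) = 28*sqrt(86) / 5 + 2632 / 5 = 578.33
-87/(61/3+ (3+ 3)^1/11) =-2871/689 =-4.17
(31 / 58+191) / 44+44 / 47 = 634411 / 119944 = 5.29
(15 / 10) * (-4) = -6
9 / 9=1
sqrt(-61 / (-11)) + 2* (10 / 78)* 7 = 4.15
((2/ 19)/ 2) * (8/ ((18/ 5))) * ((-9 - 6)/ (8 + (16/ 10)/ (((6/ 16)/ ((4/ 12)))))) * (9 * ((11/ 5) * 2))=-7425/ 1007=-7.37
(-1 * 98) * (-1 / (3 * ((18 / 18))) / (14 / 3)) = 7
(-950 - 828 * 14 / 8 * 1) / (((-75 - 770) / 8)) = 19192 / 845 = 22.71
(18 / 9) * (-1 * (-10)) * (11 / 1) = 220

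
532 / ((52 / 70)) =9310 / 13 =716.15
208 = 208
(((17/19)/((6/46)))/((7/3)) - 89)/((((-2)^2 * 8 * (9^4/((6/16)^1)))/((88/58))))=-62953/269928288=-0.00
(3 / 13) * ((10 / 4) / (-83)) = -15 / 2158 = -0.01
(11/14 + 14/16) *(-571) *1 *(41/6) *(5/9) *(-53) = 192321365/1008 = 190795.00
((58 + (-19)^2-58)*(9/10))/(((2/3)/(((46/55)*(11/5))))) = 224181/250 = 896.72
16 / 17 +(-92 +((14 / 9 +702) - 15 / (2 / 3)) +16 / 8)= 181151 / 306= 592.00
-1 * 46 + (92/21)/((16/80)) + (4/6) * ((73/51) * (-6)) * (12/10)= -55274/1785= -30.97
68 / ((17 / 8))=32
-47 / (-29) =47 / 29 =1.62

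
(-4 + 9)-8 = -3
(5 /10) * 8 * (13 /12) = 13 /3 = 4.33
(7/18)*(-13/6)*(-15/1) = 455/36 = 12.64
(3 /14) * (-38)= -57 /7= -8.14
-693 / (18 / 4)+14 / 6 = -455 / 3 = -151.67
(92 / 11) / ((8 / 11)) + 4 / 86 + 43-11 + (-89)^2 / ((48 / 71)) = 24272693 / 2064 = 11760.03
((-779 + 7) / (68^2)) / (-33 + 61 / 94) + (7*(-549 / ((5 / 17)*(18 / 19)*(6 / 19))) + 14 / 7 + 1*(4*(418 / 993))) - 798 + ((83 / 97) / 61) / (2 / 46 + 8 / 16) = -7654270609779419377 / 172124949542300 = -44469.27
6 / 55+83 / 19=4679 / 1045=4.48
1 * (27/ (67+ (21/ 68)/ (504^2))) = 22208256/ 55109377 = 0.40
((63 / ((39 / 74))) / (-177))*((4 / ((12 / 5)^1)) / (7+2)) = -2590 / 20709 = -0.13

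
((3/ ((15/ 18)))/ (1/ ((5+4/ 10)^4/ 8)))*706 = 1688388057/ 6250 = 270142.09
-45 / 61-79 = -4864 / 61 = -79.74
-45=-45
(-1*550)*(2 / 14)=-550 / 7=-78.57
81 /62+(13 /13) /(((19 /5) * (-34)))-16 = -147204 /10013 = -14.70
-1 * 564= -564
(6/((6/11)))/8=11/8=1.38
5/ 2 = 2.50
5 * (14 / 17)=70 / 17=4.12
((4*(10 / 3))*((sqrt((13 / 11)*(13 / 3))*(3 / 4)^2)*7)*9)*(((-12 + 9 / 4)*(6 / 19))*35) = -16769025*sqrt(33) / 836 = -115228.13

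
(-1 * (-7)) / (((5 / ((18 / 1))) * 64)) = 63 / 160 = 0.39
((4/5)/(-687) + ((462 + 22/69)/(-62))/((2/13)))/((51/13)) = -1543239451/124906905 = -12.36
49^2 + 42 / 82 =98462 / 41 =2401.51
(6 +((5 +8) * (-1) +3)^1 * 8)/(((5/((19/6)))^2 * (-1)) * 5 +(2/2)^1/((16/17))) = 427424/65863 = 6.49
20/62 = 10/31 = 0.32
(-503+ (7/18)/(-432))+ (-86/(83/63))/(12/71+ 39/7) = -105237667729/204594336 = -514.37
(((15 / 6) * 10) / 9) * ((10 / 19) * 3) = 250 / 57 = 4.39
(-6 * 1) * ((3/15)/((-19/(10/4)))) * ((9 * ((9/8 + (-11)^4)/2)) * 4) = 3162699/76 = 41614.46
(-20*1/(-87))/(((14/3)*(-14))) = -5/1421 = -0.00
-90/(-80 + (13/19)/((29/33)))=49590/43651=1.14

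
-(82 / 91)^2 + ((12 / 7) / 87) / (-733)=-142936800 / 176029217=-0.81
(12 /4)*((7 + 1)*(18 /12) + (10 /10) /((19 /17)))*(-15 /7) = -1575 /19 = -82.89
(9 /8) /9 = 1 /8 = 0.12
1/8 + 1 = 9/8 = 1.12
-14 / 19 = -0.74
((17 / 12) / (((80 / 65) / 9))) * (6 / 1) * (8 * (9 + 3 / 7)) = 65637 / 14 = 4688.36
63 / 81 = 7 / 9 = 0.78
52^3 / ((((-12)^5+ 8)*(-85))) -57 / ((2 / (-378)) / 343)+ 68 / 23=3695141.96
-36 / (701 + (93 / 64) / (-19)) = -43776 / 852323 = -0.05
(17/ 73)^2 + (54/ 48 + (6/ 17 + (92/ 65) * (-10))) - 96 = -1023397779/ 9421672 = -108.62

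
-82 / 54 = -41 / 27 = -1.52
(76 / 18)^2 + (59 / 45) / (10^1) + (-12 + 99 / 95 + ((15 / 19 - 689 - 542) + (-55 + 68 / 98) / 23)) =-106284789617 / 86722650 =-1225.57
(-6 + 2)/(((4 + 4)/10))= -5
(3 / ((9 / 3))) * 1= 1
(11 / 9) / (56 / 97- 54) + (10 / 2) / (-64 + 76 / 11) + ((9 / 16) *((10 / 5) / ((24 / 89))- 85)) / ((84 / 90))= -46.87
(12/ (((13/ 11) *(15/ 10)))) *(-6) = -528/ 13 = -40.62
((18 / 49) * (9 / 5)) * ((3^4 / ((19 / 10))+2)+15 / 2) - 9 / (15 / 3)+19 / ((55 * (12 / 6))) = 480499 / 14630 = 32.84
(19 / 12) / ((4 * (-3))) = -19 / 144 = -0.13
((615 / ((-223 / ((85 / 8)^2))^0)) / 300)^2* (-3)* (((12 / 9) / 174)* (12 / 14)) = -0.08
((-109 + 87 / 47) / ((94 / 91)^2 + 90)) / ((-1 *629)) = 20851558 / 11147113469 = 0.00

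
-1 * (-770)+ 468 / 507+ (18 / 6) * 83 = 13259 / 13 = 1019.92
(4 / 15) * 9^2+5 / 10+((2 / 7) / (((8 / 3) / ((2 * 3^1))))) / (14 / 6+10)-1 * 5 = 22212 / 1295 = 17.15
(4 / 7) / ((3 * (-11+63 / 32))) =-128 / 6069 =-0.02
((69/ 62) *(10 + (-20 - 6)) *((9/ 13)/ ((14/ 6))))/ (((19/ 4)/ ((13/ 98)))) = -29808/ 202027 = -0.15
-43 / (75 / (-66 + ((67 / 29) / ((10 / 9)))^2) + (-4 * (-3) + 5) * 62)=-74346871 / 1820260338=-0.04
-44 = -44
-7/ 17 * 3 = -21/ 17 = -1.24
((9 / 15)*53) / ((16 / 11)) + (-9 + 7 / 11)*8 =-39641 / 880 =-45.05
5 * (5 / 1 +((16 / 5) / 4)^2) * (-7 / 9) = -21.93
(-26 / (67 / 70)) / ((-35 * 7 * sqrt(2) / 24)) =624 * sqrt(2) / 469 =1.88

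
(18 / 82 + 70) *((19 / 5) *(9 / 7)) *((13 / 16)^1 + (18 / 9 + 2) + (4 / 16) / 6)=38235999 / 22960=1665.33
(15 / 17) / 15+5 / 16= 101 / 272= 0.37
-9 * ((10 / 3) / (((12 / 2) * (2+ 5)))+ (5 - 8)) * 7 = 184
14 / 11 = 1.27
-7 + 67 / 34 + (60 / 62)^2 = -133731 / 32674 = -4.09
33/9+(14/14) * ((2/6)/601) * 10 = 2207/601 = 3.67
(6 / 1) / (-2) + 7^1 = 4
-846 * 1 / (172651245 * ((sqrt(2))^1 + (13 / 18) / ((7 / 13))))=35532 / 1086647185-4477032 * sqrt(2) / 183643374265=-0.00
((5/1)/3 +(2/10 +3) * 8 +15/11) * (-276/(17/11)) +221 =-4892.04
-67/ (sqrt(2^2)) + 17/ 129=-8609/ 258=-33.37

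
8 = 8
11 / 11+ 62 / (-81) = 19 / 81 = 0.23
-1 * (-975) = 975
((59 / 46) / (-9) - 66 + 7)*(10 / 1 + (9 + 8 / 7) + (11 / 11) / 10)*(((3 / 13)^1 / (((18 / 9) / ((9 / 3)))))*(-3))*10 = 8006595 / 644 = 12432.60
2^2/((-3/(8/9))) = -32/27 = -1.19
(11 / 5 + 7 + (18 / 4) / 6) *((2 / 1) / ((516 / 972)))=16119 / 430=37.49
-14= -14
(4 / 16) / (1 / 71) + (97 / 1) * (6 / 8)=181 / 2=90.50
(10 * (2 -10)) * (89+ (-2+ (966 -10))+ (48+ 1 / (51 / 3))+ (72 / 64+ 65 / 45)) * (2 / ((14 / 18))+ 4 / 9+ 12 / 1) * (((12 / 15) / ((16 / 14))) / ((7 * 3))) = -1266316546 / 28917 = -43791.42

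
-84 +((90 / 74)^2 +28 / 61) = -6852899 / 83509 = -82.06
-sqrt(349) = -18.68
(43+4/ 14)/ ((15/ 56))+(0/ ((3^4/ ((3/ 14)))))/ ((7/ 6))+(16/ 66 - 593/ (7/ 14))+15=-166511/ 165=-1009.16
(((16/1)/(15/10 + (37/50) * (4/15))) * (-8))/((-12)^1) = 8000/1273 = 6.28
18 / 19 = 0.95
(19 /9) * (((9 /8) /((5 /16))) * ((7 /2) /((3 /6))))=266 /5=53.20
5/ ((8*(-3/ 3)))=-5/ 8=-0.62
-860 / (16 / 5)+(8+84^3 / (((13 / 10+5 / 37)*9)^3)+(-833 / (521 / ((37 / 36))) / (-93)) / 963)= 99990146498502568 / 6986031221448549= 14.31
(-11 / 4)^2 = 121 / 16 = 7.56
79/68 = 1.16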